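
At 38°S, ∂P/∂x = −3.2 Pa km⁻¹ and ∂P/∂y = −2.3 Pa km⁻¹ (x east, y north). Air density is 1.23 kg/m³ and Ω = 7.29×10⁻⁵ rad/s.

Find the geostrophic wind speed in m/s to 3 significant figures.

Coriolis parameter at 38°S:
f = 2Ω sin φ = 2 × 7.29×10⁻⁵ × sin 38° = 8.98×10⁻⁵ s⁻¹
In the Southern Hemisphere f is negative: f = −8.98×10⁻⁵ s⁻¹.
Component geostrophic relations (x east, y north):
u_g = −(1/(fρ)) ∂P/∂y,  v_g = (1/(fρ)) ∂P/∂x
u_g = −(−2.3×10⁻³)/(−8.98×10⁻⁵ × 1.23) = −20.8 m/s;  v_g = (−3.2×10⁻³)/(−8.98×10⁻⁵ × 1.23) = 29.0 m/s
|V_g| = √(u_g² + v_g²) = 35.7 m/s

35.7 m/s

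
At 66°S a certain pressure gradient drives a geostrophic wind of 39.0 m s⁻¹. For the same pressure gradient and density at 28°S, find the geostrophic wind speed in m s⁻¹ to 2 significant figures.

76 m s⁻¹

With the same pressure gradient and density, V_g ∝ 1/f ∝ 1/sin φ.
V₂ = V₁ · sin φ₁ / sin φ₂ = 39.0 × sin 66° / sin 28°
V₂ = 39.0 × 0.9135/0.4695 = 76 m s⁻¹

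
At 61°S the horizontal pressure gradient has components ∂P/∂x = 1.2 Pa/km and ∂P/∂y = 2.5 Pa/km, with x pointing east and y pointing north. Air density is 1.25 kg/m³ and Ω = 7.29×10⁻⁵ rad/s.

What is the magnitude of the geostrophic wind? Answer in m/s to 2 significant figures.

Coriolis parameter at 61°S:
f = 2Ω sin φ = 2 × 7.29×10⁻⁵ × sin 61° = 1.28×10⁻⁴ s⁻¹
In the Southern Hemisphere f is negative: f = −1.28×10⁻⁴ s⁻¹.
Component geostrophic relations (x east, y north):
u_g = −(1/(fρ)) ∂P/∂y,  v_g = (1/(fρ)) ∂P/∂x
u_g = −(2.5×10⁻³)/(−1.28×10⁻⁴ × 1.25) = 15.7 m/s;  v_g = (1.2×10⁻³)/(−1.28×10⁻⁴ × 1.25) = −7.53 m/s
|V_g| = √(u_g² + v_g²) = 17.4 m/s

17 m/s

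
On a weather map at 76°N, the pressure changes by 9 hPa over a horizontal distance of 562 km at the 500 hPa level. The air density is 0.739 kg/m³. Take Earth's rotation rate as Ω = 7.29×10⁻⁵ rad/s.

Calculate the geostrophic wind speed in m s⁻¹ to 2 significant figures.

15 m s⁻¹

Coriolis parameter at 76°N:
f = 2Ω sin φ = 2 × 7.29×10⁻⁵ × sin 76° = 1.41×10⁻⁴ s⁻¹
Pressure gradient: |∂P/∂n| = 900 Pa / 562000 m = 1.60×10⁻³ Pa/m
Geostrophic balance (pressure-gradient force = Coriolis force):
V_g = (1/(fρ)) |∂P/∂n| = 1.60×10⁻³ / (1.41×10⁻⁴ × 0.739) = 15.3 m/s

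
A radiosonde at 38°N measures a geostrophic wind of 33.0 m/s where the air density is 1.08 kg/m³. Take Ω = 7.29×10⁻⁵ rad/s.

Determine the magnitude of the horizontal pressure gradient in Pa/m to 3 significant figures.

3.20×10⁻³ Pa/m

Coriolis parameter at 38°N:
f = 2Ω sin φ = 2 × 7.29×10⁻⁵ × sin 38° = 8.98×10⁻⁵ s⁻¹
Geostrophic balance rearranged: |∂P/∂n| = f ρ V_g
|∂P/∂n| = 8.98×10⁻⁵ × 1.08 × 33.0 = 3.20×10⁻³ Pa/m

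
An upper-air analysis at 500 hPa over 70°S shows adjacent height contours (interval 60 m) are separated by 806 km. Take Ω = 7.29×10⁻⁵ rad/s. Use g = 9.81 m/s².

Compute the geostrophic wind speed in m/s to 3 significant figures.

Coriolis parameter at 70°S:
f = 2Ω sin φ = 2 × 7.29×10⁻⁵ × sin 70° = 1.37×10⁻⁴ s⁻¹
Height gradient: |∂Z/∂n| = 60 m / 806000 m = 7.44×10⁻⁵
On a pressure surface, geostrophic balance gives V_g = (g/f)|∂Z/∂n|:
V_g = 9.81 × 7.44×10⁻⁵ / 1.37×10⁻⁴ = 5.33 m/s

5.33 m/s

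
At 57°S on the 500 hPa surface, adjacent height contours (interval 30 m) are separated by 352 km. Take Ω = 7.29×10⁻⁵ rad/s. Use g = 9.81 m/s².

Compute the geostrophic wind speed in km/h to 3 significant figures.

24.6 km/h

Coriolis parameter at 57°S:
f = 2Ω sin φ = 2 × 7.29×10⁻⁵ × sin 57° = 1.22×10⁻⁴ s⁻¹
Height gradient: |∂Z/∂n| = 30 m / 352000 m = 8.52×10⁻⁵
On a pressure surface, geostrophic balance gives V_g = (g/f)|∂Z/∂n|:
V_g = 9.81 × 8.52×10⁻⁵ / 1.22×10⁻⁴ = 6.84 m/s
Converting: 6.84 m/s × 3.6 = 24.6 km/h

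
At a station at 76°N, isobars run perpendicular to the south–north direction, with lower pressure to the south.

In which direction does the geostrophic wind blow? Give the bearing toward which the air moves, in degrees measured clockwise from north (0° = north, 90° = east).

270°

The pressure-gradient force points toward the south (bearing 180°).
Geostrophic balance: in the Northern Hemisphere the Coriolis force deflects motion to the right, so the geostrophic wind blows 90° to the right of the pressure-gradient force (low pressure on the left).
Rotating 180° by 90° clockwise gives 270° — the wind blows toward the west.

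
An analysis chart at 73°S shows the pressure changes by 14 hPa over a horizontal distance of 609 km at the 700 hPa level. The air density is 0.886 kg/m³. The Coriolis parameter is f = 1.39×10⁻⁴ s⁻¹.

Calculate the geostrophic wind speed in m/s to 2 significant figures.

19 m/s

Pressure gradient: |∂P/∂n| = 1400 Pa / 609000 m = 2.30×10⁻³ Pa/m
Geostrophic balance (pressure-gradient force = Coriolis force):
V_g = (1/(fρ)) |∂P/∂n| = 2.30×10⁻³ / (1.39×10⁻⁴ × 0.886) = 18.7 m/s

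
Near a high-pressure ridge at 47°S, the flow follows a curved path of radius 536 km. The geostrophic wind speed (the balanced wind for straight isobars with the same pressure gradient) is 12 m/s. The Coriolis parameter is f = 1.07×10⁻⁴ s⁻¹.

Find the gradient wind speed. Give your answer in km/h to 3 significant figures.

61.5 km/h

Around a high, pressure-gradient force acts outward with centrifugal, so Coriolis balances both:
fV = (1/ρ)|∂P/∂n| + V²/R  →  V² − fR·V + fR·V_g = 0
With fR = 1.07×10⁻⁴ × 536×10³ m = 57.4 m/s:
V = [fR − √((fR)² − 4 fR V_g)]/2 = [57.4 − √(57.4² − 4×57.4×12)]/2 = 17.1 m/s
Supergeostrophic (V > V_g = 12 m/s), as expected around a high.
Converting: 17.1 m/s × 3.6 = 61.5 km/h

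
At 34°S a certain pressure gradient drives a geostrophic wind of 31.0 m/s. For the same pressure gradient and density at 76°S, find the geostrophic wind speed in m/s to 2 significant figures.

With the same pressure gradient and density, V_g ∝ 1/f ∝ 1/sin φ.
V₂ = V₁ · sin φ₁ / sin φ₂ = 31.0 × sin 34° / sin 76°
V₂ = 31.0 × 0.5592/0.9703 = 18 m/s

18 m/s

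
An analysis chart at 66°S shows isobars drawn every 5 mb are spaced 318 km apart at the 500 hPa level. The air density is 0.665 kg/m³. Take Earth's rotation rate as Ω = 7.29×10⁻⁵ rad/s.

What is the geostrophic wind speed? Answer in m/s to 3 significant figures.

17.8 m/s

Coriolis parameter at 66°S:
f = 2Ω sin φ = 2 × 7.29×10⁻⁵ × sin 66° = 1.33×10⁻⁴ s⁻¹
Pressure gradient: |∂P/∂n| = 500 Pa / 318000 m = 1.57×10⁻³ Pa/m
Geostrophic balance (pressure-gradient force = Coriolis force):
V_g = (1/(fρ)) |∂P/∂n| = 1.57×10⁻³ / (1.33×10⁻⁴ × 0.665) = 17.8 m/s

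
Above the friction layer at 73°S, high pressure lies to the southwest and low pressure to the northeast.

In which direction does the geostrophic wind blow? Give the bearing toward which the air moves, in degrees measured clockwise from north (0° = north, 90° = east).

The pressure-gradient force points toward the northeast (bearing 045°).
Geostrophic balance: in the Southern Hemisphere the Coriolis force deflects motion to the left, so the geostrophic wind blows 90° to the left of the pressure-gradient force (low pressure on the right).
Rotating 045° by 90° counterclockwise gives 315° — the wind blows toward the northwest.

315°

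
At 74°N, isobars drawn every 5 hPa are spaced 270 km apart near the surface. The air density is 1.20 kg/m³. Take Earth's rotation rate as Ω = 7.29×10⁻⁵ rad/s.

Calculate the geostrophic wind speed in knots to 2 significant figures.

Coriolis parameter at 74°N:
f = 2Ω sin φ = 2 × 7.29×10⁻⁵ × sin 74° = 1.40×10⁻⁴ s⁻¹
Pressure gradient: |∂P/∂n| = 500 Pa / 270000 m = 1.85×10⁻³ Pa/m
Geostrophic balance (pressure-gradient force = Coriolis force):
V_g = (1/(fρ)) |∂P/∂n| = 1.85×10⁻³ / (1.40×10⁻⁴ × 1.20) = 11.0 m/s
Converting: 11.0 m/s × 1.944 = 21 knots

21 knots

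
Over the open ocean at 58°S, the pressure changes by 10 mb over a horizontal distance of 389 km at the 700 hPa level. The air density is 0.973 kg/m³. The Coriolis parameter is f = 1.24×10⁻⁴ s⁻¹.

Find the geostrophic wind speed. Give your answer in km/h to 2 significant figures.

Pressure gradient: |∂P/∂n| = 1000 Pa / 389000 m = 2.57×10⁻³ Pa/m
Geostrophic balance (pressure-gradient force = Coriolis force):
V_g = (1/(fρ)) |∂P/∂n| = 2.57×10⁻³ / (1.24×10⁻⁴ × 0.973) = 21.3 m/s
Converting: 21.3 m/s × 3.6 = 77 km/h

77 km/h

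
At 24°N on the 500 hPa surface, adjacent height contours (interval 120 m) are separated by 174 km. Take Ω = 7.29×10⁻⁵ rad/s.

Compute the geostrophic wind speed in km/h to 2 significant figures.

410 km/h

Coriolis parameter at 24°N:
f = 2Ω sin φ = 2 × 7.29×10⁻⁵ × sin 24° = 5.93×10⁻⁵ s⁻¹
Height gradient: |∂Z/∂n| = 120 m / 174000 m = 6.90×10⁻⁴
On a pressure surface, geostrophic balance gives V_g = (g/f)|∂Z/∂n|:
V_g = 9.81 × 6.90×10⁻⁴ / 5.93×10⁻⁵ = 114 m/s
Converting: 114 m/s × 3.6 = 410 km/h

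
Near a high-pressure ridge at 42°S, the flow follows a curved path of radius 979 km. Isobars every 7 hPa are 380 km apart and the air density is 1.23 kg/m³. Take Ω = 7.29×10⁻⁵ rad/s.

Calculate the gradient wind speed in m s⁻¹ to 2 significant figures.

19 m s⁻¹

Coriolis parameter at 42°S:
f = 2Ω sin φ = 2 × 7.29×10⁻⁵ × sin 42° = 9.76×10⁻⁵ s⁻¹
Pressure gradient: |∂P/∂n| = 700 Pa / 380000 m = 1.84×10⁻³ Pa/m
Geostrophic speed: V_g = |∂P/∂n|/(fρ) = 1.84×10⁻³/(9.76×10⁻⁵ × 1.23) = 15.4 m/s
Around a high, pressure-gradient force acts outward with centrifugal, so Coriolis balances both:
fV = (1/ρ)|∂P/∂n| + V²/R  →  V² − fR·V + fR·V_g = 0
With fR = 9.76×10⁻⁵ × 979×10³ m = 95.5 m/s:
V = [fR − √((fR)² − 4 fR V_g)]/2 = [95.5 − √(95.5² − 4×95.5×15.4)]/2 = 19.2 m/s
Supergeostrophic (V > V_g = 15.4 m/s), as expected around a high.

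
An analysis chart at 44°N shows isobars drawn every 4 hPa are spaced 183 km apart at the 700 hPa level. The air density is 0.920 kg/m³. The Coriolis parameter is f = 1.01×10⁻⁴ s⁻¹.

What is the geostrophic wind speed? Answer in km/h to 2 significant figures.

Pressure gradient: |∂P/∂n| = 400 Pa / 183000 m = 2.19×10⁻³ Pa/m
Geostrophic balance (pressure-gradient force = Coriolis force):
V_g = (1/(fρ)) |∂P/∂n| = 2.19×10⁻³ / (1.01×10⁻⁴ × 0.920) = 23.5 m/s
Converting: 23.5 m/s × 3.6 = 85 km/h

85 km/h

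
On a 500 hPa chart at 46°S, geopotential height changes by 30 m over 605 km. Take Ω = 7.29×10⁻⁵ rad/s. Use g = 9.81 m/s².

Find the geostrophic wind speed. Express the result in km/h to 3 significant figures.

Coriolis parameter at 46°S:
f = 2Ω sin φ = 2 × 7.29×10⁻⁵ × sin 46° = 1.05×10⁻⁴ s⁻¹
Height gradient: |∂Z/∂n| = 30 m / 605000 m = 4.96×10⁻⁵
On a pressure surface, geostrophic balance gives V_g = (g/f)|∂Z/∂n|:
V_g = 9.81 × 4.96×10⁻⁵ / 1.05×10⁻⁴ = 4.64 m/s
Converting: 4.64 m/s × 3.6 = 16.7 km/h

16.7 km/h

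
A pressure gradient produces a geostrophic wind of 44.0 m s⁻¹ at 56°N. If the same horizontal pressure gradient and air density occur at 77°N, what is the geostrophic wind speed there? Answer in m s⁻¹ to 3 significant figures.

37.4 m s⁻¹

With the same pressure gradient and density, V_g ∝ 1/f ∝ 1/sin φ.
V₂ = V₁ · sin φ₁ / sin φ₂ = 44.0 × sin 56° / sin 77°
V₂ = 44.0 × 0.8290/0.9744 = 37.4 m s⁻¹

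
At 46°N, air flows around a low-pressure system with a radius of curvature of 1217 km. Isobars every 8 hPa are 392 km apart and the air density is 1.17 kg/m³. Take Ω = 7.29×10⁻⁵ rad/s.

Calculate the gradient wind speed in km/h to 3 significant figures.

53.6 km/h

Coriolis parameter at 46°N:
f = 2Ω sin φ = 2 × 7.29×10⁻⁵ × sin 46° = 1.05×10⁻⁴ s⁻¹
Pressure gradient: |∂P/∂n| = 800 Pa / 392000 m = 2.04×10⁻³ Pa/m
Geostrophic speed: V_g = |∂P/∂n|/(fρ) = 2.04×10⁻³/(1.05×10⁻⁴ × 1.17) = 16.6 m/s
Around a low, centrifugal force acts outward with Coriolis, so pressure-gradient force balances both:
(1/ρ)|∂P/∂n| = fV + V²/R  →  V² + fR·V − fR·V_g = 0
With fR = 1.05×10⁻⁴ × 1217×10³ m = 128 m/s:
V = [−fR + √((fR)² + 4 fR V_g)]/2 = [−128 + √(128² + 4×128×16.6)]/2 = 14.9 m/s
Subgeostrophic (V < V_g = 16.6 m/s), as expected around a low.
Converting: 14.9 m/s × 3.6 = 53.6 km/h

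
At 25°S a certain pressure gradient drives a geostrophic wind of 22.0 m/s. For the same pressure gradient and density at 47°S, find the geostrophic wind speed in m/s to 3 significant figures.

12.7 m/s

With the same pressure gradient and density, V_g ∝ 1/f ∝ 1/sin φ.
V₂ = V₁ · sin φ₁ / sin φ₂ = 22.0 × sin 25° / sin 47°
V₂ = 22.0 × 0.4226/0.7314 = 12.7 m/s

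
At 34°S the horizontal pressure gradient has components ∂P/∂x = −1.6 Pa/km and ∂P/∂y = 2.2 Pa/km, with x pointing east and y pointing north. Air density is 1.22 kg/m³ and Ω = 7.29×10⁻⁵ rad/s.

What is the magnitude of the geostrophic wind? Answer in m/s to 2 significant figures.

27 m/s

Coriolis parameter at 34°S:
f = 2Ω sin φ = 2 × 7.29×10⁻⁵ × sin 34° = 8.15×10⁻⁵ s⁻¹
In the Southern Hemisphere f is negative: f = −8.15×10⁻⁵ s⁻¹.
Component geostrophic relations (x east, y north):
u_g = −(1/(fρ)) ∂P/∂y,  v_g = (1/(fρ)) ∂P/∂x
u_g = −(2.2×10⁻³)/(−8.15×10⁻⁵ × 1.22) = 22.1 m/s;  v_g = (−1.6×10⁻³)/(−8.15×10⁻⁵ × 1.22) = 16.1 m/s
|V_g| = √(u_g² + v_g²) = 27.3 m/s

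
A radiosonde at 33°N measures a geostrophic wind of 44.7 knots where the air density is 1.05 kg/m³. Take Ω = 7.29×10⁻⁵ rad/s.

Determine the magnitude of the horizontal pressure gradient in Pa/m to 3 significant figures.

Coriolis parameter at 33°N:
f = 2Ω sin φ = 2 × 7.29×10⁻⁵ × sin 33° = 7.94×10⁻⁵ s⁻¹
Wind speed in SI: 44.7 knots = 23.0 m/s
Geostrophic balance rearranged: |∂P/∂n| = f ρ V_g
|∂P/∂n| = 7.94×10⁻⁵ × 1.05 × 23.0 = 1.92×10⁻³ Pa/m

1.92×10⁻³ Pa/m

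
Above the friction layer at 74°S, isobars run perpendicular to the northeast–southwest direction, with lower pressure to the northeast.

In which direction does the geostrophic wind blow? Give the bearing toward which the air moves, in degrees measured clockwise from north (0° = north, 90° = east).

The pressure-gradient force points toward the northeast (bearing 045°).
Geostrophic balance: in the Southern Hemisphere the Coriolis force deflects motion to the left, so the geostrophic wind blows 90° to the left of the pressure-gradient force (low pressure on the right).
Rotating 045° by 90° counterclockwise gives 315° — the wind blows toward the northwest.

315°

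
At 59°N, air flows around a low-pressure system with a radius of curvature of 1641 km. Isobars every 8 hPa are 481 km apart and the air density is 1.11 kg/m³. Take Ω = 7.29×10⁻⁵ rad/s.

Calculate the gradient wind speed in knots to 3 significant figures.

22.1 knots

Coriolis parameter at 59°N:
f = 2Ω sin φ = 2 × 7.29×10⁻⁵ × sin 59° = 1.25×10⁻⁴ s⁻¹
Pressure gradient: |∂P/∂n| = 800 Pa / 481000 m = 1.66×10⁻³ Pa/m
Geostrophic speed: V_g = |∂P/∂n|/(fρ) = 1.66×10⁻³/(1.25×10⁻⁴ × 1.11) = 12.0 m/s
Around a low, centrifugal force acts outward with Coriolis, so pressure-gradient force balances both:
(1/ρ)|∂P/∂n| = fV + V²/R  →  V² + fR·V − fR·V_g = 0
With fR = 1.25×10⁻⁴ × 1641×10³ m = 205 m/s:
V = [−fR + √((fR)² + 4 fR V_g)]/2 = [−205 + √(205² + 4×205×12)]/2 = 11.4 m/s
Subgeostrophic (V < V_g = 12 m/s), as expected around a low.
Converting: 11.4 m/s × 1.944 = 22.1 knots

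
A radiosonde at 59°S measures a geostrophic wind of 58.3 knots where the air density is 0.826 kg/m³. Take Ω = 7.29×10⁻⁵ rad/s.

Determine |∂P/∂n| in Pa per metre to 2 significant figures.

Coriolis parameter at 59°S:
f = 2Ω sin φ = 2 × 7.29×10⁻⁵ × sin 59° = 1.25×10⁻⁴ s⁻¹
Wind speed in SI: 58.3 knots = 30.0 m/s
Geostrophic balance rearranged: |∂P/∂n| = f ρ V_g
|∂P/∂n| = 1.25×10⁻⁴ × 0.826 × 30.0 = 3.10×10⁻³ Pa/m

3.1×10⁻³ Pa/m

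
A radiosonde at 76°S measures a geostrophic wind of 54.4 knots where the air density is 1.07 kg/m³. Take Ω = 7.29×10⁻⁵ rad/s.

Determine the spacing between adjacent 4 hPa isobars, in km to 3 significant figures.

94.4 km

Coriolis parameter at 76°S:
f = 2Ω sin φ = 2 × 7.29×10⁻⁵ × sin 76° = 1.41×10⁻⁴ s⁻¹
Wind speed in SI: 54.4 knots = 28.0 m/s
Geostrophic balance rearranged: |∂P/∂n| = f ρ V_g
|∂P/∂n| = 1.41×10⁻⁴ × 1.07 × 28.0 = 4.24×10⁻³ Pa/m
Isobar spacing: Δn = ΔP/|∂P/∂n| = 400 Pa / 4.24×10⁻³ Pa/m = 94423 m ≈ 94.4 km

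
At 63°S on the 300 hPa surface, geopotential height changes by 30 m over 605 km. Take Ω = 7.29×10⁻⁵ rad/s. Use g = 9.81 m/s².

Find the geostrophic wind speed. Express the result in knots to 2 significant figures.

7.3 knots

Coriolis parameter at 63°S:
f = 2Ω sin φ = 2 × 7.29×10⁻⁵ × sin 63° = 1.30×10⁻⁴ s⁻¹
Height gradient: |∂Z/∂n| = 30 m / 605000 m = 4.96×10⁻⁵
On a pressure surface, geostrophic balance gives V_g = (g/f)|∂Z/∂n|:
V_g = 9.81 × 4.96×10⁻⁵ / 1.30×10⁻⁴ = 3.74 m/s
Converting: 3.74 m/s × 1.944 = 7.3 knots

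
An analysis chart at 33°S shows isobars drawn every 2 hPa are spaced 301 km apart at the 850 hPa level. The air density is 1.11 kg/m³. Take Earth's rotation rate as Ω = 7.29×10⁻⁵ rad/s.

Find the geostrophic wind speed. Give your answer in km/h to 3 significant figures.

Coriolis parameter at 33°S:
f = 2Ω sin φ = 2 × 7.29×10⁻⁵ × sin 33° = 7.94×10⁻⁵ s⁻¹
Pressure gradient: |∂P/∂n| = 200 Pa / 301000 m = 6.64×10⁻⁴ Pa/m
Geostrophic balance (pressure-gradient force = Coriolis force):
V_g = (1/(fρ)) |∂P/∂n| = 6.64×10⁻⁴ / (7.94×10⁻⁵ × 1.11) = 7.54 m/s
Converting: 7.54 m/s × 3.6 = 27.1 km/h

27.1 km/h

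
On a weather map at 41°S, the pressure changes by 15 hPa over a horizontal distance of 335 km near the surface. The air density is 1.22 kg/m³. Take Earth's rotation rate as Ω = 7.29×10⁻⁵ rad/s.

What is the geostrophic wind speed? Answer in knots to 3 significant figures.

Coriolis parameter at 41°S:
f = 2Ω sin φ = 2 × 7.29×10⁻⁵ × sin 41° = 9.57×10⁻⁵ s⁻¹
Pressure gradient: |∂P/∂n| = 1500 Pa / 335000 m = 4.48×10⁻³ Pa/m
Geostrophic balance (pressure-gradient force = Coriolis force):
V_g = (1/(fρ)) |∂P/∂n| = 4.48×10⁻³ / (9.57×10⁻⁵ × 1.22) = 38.4 m/s
Converting: 38.4 m/s × 1.944 = 74.6 knots

74.6 knots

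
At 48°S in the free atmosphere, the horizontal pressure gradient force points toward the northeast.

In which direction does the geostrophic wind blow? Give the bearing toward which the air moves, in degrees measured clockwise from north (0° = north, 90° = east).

315°

The pressure-gradient force points toward the northeast (bearing 045°).
Geostrophic balance: in the Southern Hemisphere the Coriolis force deflects motion to the left, so the geostrophic wind blows 90° to the left of the pressure-gradient force (low pressure on the right).
Rotating 045° by 90° counterclockwise gives 315° — the wind blows toward the northwest.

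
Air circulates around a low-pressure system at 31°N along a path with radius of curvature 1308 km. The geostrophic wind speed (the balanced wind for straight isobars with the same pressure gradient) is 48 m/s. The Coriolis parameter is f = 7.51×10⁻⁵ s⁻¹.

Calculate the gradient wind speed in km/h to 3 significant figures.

Around a low, centrifugal force acts outward with Coriolis, so pressure-gradient force balances both:
(1/ρ)|∂P/∂n| = fV + V²/R  →  V² + fR·V − fR·V_g = 0
With fR = 7.51×10⁻⁵ × 1308×10³ m = 98.2 m/s:
V = [−fR + √((fR)² + 4 fR V_g)]/2 = [−98.2 + √(98.2² + 4×98.2×48)]/2 = 35.3 m/s
Subgeostrophic (V < V_g = 48 m/s), as expected around a low.
Converting: 35.3 m/s × 3.6 = 127 km/h

127 km/h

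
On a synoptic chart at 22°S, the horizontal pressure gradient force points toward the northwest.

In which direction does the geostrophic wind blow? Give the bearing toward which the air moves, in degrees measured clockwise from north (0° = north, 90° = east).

The pressure-gradient force points toward the northwest (bearing 315°).
Geostrophic balance: in the Southern Hemisphere the Coriolis force deflects motion to the left, so the geostrophic wind blows 90° to the left of the pressure-gradient force (low pressure on the right).
Rotating 315° by 90° counterclockwise gives 225° — the wind blows toward the southwest.

225°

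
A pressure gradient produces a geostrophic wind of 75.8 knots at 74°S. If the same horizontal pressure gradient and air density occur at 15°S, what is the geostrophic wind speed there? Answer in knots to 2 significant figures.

With the same pressure gradient and density, V_g ∝ 1/f ∝ 1/sin φ.
V₂ = V₁ · sin φ₁ / sin φ₂ = 75.8 × sin 74° / sin 15°
V₂ = 75.8 × 0.9613/0.2588 = 280 knots

280 knots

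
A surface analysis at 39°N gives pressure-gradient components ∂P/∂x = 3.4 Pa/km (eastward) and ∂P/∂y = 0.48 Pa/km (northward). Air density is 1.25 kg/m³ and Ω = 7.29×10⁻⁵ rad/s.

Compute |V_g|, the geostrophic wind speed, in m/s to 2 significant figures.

Coriolis parameter at 39°N:
f = 2Ω sin φ = 2 × 7.29×10⁻⁵ × sin 39° = 9.18×10⁻⁵ s⁻¹
Component geostrophic relations (x east, y north):
u_g = −(1/(fρ)) ∂P/∂y,  v_g = (1/(fρ)) ∂P/∂x
u_g = −(0.48×10⁻³)/(9.18×10⁻⁵ × 1.25) = −4.19 m/s;  v_g = (3.4×10⁻³)/(9.18×10⁻⁵ × 1.25) = 29.6 m/s
|V_g| = √(u_g² + v_g²) = 29.9 m/s

30 m/s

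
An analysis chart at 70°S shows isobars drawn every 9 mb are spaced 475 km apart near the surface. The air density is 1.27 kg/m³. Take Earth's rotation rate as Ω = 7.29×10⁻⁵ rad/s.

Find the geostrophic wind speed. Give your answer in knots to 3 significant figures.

Coriolis parameter at 70°S:
f = 2Ω sin φ = 2 × 7.29×10⁻⁵ × sin 70° = 1.37×10⁻⁴ s⁻¹
Pressure gradient: |∂P/∂n| = 900 Pa / 475000 m = 1.89×10⁻³ Pa/m
Geostrophic balance (pressure-gradient force = Coriolis force):
V_g = (1/(fρ)) |∂P/∂n| = 1.89×10⁻³ / (1.37×10⁻⁴ × 1.27) = 10.9 m/s
Converting: 10.9 m/s × 1.944 = 21.2 knots

21.2 knots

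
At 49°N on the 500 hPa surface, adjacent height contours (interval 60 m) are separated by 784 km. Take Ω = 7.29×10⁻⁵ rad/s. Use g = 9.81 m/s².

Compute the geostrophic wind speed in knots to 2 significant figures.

13 knots

Coriolis parameter at 49°N:
f = 2Ω sin φ = 2 × 7.29×10⁻⁵ × sin 49° = 1.10×10⁻⁴ s⁻¹
Height gradient: |∂Z/∂n| = 60 m / 784000 m = 7.65×10⁻⁵
On a pressure surface, geostrophic balance gives V_g = (g/f)|∂Z/∂n|:
V_g = 9.81 × 7.65×10⁻⁵ / 1.10×10⁻⁴ = 6.82 m/s
Converting: 6.82 m/s × 1.944 = 13 knots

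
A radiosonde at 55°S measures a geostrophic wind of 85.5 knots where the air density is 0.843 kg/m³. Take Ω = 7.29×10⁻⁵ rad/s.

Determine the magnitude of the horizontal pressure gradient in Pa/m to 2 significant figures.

4.4×10⁻³ Pa/m

Coriolis parameter at 55°S:
f = 2Ω sin φ = 2 × 7.29×10⁻⁵ × sin 55° = 1.19×10⁻⁴ s⁻¹
Wind speed in SI: 85.5 knots = 44.0 m/s
Geostrophic balance rearranged: |∂P/∂n| = f ρ V_g
|∂P/∂n| = 1.19×10⁻⁴ × 0.843 × 44.0 = 4.43×10⁻³ Pa/m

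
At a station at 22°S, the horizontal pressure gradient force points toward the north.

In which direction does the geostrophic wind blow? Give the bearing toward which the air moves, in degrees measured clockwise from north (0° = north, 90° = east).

The pressure-gradient force points toward the north (bearing 000°).
Geostrophic balance: in the Southern Hemisphere the Coriolis force deflects motion to the left, so the geostrophic wind blows 90° to the left of the pressure-gradient force (low pressure on the right).
Rotating 000° by 90° counterclockwise gives 270° — the wind blows toward the west.

270°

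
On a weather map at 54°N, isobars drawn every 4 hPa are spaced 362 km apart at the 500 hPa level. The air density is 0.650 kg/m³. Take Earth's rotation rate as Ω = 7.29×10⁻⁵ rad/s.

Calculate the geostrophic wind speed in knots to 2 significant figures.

28 knots

Coriolis parameter at 54°N:
f = 2Ω sin φ = 2 × 7.29×10⁻⁵ × sin 54° = 1.18×10⁻⁴ s⁻¹
Pressure gradient: |∂P/∂n| = 400 Pa / 362000 m = 1.10×10⁻³ Pa/m
Geostrophic balance (pressure-gradient force = Coriolis force):
V_g = (1/(fρ)) |∂P/∂n| = 1.10×10⁻³ / (1.18×10⁻⁴ × 0.650) = 14.4 m/s
Converting: 14.4 m/s × 1.944 = 28 knots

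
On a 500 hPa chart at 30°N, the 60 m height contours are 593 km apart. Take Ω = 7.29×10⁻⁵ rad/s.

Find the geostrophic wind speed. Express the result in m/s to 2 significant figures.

14 m/s

Coriolis parameter at 30°N:
f = 2Ω sin φ = 2 × 7.29×10⁻⁵ × sin 30° = 7.29×10⁻⁵ s⁻¹
Height gradient: |∂Z/∂n| = 60 m / 593000 m = 1.01×10⁻⁴
On a pressure surface, geostrophic balance gives V_g = (g/f)|∂Z/∂n|:
V_g = 9.81 × 1.01×10⁻⁴ / 7.29×10⁻⁵ = 13.6 m/s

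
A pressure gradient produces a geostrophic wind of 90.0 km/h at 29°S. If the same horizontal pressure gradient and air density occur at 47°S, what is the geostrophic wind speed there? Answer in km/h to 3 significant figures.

With the same pressure gradient and density, V_g ∝ 1/f ∝ 1/sin φ.
V₂ = V₁ · sin φ₁ / sin φ₂ = 90.0 × sin 29° / sin 47°
V₂ = 90.0 × 0.4848/0.7314 = 59.7 km/h

59.7 km/h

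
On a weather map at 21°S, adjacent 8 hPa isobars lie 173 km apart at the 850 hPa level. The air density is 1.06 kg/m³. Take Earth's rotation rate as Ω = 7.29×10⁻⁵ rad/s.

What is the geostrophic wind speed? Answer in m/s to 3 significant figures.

83.5 m/s

Coriolis parameter at 21°S:
f = 2Ω sin φ = 2 × 7.29×10⁻⁵ × sin 21° = 5.23×10⁻⁵ s⁻¹
Pressure gradient: |∂P/∂n| = 800 Pa / 173000 m = 4.62×10⁻³ Pa/m
Geostrophic balance (pressure-gradient force = Coriolis force):
V_g = (1/(fρ)) |∂P/∂n| = 4.62×10⁻³ / (5.23×10⁻⁵ × 1.06) = 83.5 m/s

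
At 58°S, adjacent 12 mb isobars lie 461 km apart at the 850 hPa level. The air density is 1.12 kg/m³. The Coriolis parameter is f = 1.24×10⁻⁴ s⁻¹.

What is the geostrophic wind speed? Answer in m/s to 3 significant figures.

Pressure gradient: |∂P/∂n| = 1200 Pa / 461000 m = 2.60×10⁻³ Pa/m
Geostrophic balance (pressure-gradient force = Coriolis force):
V_g = (1/(fρ)) |∂P/∂n| = 2.60×10⁻³ / (1.24×10⁻⁴ × 1.12) = 18.7 m/s

18.7 m/s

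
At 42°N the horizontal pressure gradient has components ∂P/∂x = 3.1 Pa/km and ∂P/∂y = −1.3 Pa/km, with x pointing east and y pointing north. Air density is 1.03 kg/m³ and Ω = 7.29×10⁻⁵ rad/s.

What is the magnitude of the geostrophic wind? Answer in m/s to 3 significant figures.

Coriolis parameter at 42°N:
f = 2Ω sin φ = 2 × 7.29×10⁻⁵ × sin 42° = 9.76×10⁻⁵ s⁻¹
Component geostrophic relations (x east, y north):
u_g = −(1/(fρ)) ∂P/∂y,  v_g = (1/(fρ)) ∂P/∂x
u_g = −(−1.3×10⁻³)/(9.76×10⁻⁵ × 1.03) = 12.9 m/s;  v_g = (3.1×10⁻³)/(9.76×10⁻⁵ × 1.03) = 30.9 m/s
|V_g| = √(u_g² + v_g²) = 33.5 m/s

33.5 m/s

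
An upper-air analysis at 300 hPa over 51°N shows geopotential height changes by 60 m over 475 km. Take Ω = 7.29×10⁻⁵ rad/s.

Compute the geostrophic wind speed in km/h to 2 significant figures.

39 km/h

Coriolis parameter at 51°N:
f = 2Ω sin φ = 2 × 7.29×10⁻⁵ × sin 51° = 1.13×10⁻⁴ s⁻¹
Height gradient: |∂Z/∂n| = 60 m / 475000 m = 1.26×10⁻⁴
On a pressure surface, geostrophic balance gives V_g = (g/f)|∂Z/∂n|:
V_g = 9.81 × 1.26×10⁻⁴ / 1.13×10⁻⁴ = 10.9 m/s
Converting: 10.9 m/s × 3.6 = 39 km/h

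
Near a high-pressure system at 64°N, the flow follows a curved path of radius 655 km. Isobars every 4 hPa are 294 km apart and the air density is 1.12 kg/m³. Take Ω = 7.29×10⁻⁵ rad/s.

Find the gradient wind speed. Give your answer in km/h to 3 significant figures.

38.1 km/h

Coriolis parameter at 64°N:
f = 2Ω sin φ = 2 × 7.29×10⁻⁵ × sin 64° = 1.31×10⁻⁴ s⁻¹
Pressure gradient: |∂P/∂n| = 400 Pa / 294000 m = 1.36×10⁻³ Pa/m
Geostrophic speed: V_g = |∂P/∂n|/(fρ) = 1.36×10⁻³/(1.31×10⁻⁴ × 1.12) = 9.27 m/s
Around a high, pressure-gradient force acts outward with centrifugal, so Coriolis balances both:
fV = (1/ρ)|∂P/∂n| + V²/R  →  V² − fR·V + fR·V_g = 0
With fR = 1.31×10⁻⁴ × 655×10³ m = 85.8 m/s:
V = [fR − √((fR)² − 4 fR V_g)]/2 = [85.8 − √(85.8² − 4×85.8×9.27)]/2 = 10.6 m/s
Supergeostrophic (V > V_g = 9.27 m/s), as expected around a high.
Converting: 10.6 m/s × 3.6 = 38.1 km/h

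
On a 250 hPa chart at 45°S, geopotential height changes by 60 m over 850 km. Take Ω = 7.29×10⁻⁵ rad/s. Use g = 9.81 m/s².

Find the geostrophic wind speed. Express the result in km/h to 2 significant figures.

24 km/h

Coriolis parameter at 45°S:
f = 2Ω sin φ = 2 × 7.29×10⁻⁵ × sin 45° = 1.03×10⁻⁴ s⁻¹
Height gradient: |∂Z/∂n| = 60 m / 850000 m = 7.06×10⁻⁵
On a pressure surface, geostrophic balance gives V_g = (g/f)|∂Z/∂n|:
V_g = 9.81 × 7.06×10⁻⁵ / 1.03×10⁻⁴ = 6.72 m/s
Converting: 6.72 m/s × 3.6 = 24 km/h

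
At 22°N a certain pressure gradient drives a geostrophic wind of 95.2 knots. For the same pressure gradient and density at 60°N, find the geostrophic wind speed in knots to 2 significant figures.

With the same pressure gradient and density, V_g ∝ 1/f ∝ 1/sin φ.
V₂ = V₁ · sin φ₁ / sin φ₂ = 95.2 × sin 22° / sin 60°
V₂ = 95.2 × 0.3746/0.8660 = 41 knots

41 knots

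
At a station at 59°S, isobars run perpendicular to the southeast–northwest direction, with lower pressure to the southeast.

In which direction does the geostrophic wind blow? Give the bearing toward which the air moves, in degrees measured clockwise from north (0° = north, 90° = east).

045°

The pressure-gradient force points toward the southeast (bearing 135°).
Geostrophic balance: in the Southern Hemisphere the Coriolis force deflects motion to the left, so the geostrophic wind blows 90° to the left of the pressure-gradient force (low pressure on the right).
Rotating 135° by 90° counterclockwise gives 045° — the wind blows toward the northeast.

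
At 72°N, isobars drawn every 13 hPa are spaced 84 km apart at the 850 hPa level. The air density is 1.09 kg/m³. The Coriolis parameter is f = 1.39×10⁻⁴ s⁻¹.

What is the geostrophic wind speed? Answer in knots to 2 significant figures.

Pressure gradient: |∂P/∂n| = 1300 Pa / 84000 m = 1.55×10⁻² Pa/m
Geostrophic balance (pressure-gradient force = Coriolis force):
V_g = (1/(fρ)) |∂P/∂n| = 1.55×10⁻² / (1.39×10⁻⁴ × 1.09) = 102 m/s
Converting: 102 m/s × 1.944 = 200 knots

200 knots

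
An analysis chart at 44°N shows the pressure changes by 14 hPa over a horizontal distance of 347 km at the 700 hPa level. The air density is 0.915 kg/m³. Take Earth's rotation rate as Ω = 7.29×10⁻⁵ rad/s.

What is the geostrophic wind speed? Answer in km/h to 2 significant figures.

160 km/h

Coriolis parameter at 44°N:
f = 2Ω sin φ = 2 × 7.29×10⁻⁵ × sin 44° = 1.01×10⁻⁴ s⁻¹
Pressure gradient: |∂P/∂n| = 1400 Pa / 347000 m = 4.03×10⁻³ Pa/m
Geostrophic balance (pressure-gradient force = Coriolis force):
V_g = (1/(fρ)) |∂P/∂n| = 4.03×10⁻³ / (1.01×10⁻⁴ × 0.915) = 43.5 m/s
Converting: 43.5 m/s × 3.6 = 160 km/h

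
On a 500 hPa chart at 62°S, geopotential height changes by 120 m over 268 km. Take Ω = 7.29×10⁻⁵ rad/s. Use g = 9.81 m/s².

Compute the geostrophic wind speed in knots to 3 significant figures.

66.3 knots

Coriolis parameter at 62°S:
f = 2Ω sin φ = 2 × 7.29×10⁻⁵ × sin 62° = 1.29×10⁻⁴ s⁻¹
Height gradient: |∂Z/∂n| = 120 m / 268000 m = 4.48×10⁻⁴
On a pressure surface, geostrophic balance gives V_g = (g/f)|∂Z/∂n|:
V_g = 9.81 × 4.48×10⁻⁴ / 1.29×10⁻⁴ = 34.1 m/s
Converting: 34.1 m/s × 1.944 = 66.3 knots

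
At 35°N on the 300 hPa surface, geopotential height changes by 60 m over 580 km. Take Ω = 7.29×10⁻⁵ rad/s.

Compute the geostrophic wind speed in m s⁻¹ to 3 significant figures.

12.1 m s⁻¹

Coriolis parameter at 35°N:
f = 2Ω sin φ = 2 × 7.29×10⁻⁵ × sin 35° = 8.36×10⁻⁵ s⁻¹
Height gradient: |∂Z/∂n| = 60 m / 580000 m = 1.03×10⁻⁴
On a pressure surface, geostrophic balance gives V_g = (g/f)|∂Z/∂n|:
V_g = 9.81 × 1.03×10⁻⁴ / 8.36×10⁻⁵ = 12.1 m/s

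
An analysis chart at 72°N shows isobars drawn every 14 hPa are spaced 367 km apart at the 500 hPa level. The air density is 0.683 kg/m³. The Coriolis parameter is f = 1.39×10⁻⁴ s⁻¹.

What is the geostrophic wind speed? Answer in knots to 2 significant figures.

78 knots

Pressure gradient: |∂P/∂n| = 1400 Pa / 367000 m = 3.81×10⁻³ Pa/m
Geostrophic balance (pressure-gradient force = Coriolis force):
V_g = (1/(fρ)) |∂P/∂n| = 3.81×10⁻³ / (1.39×10⁻⁴ × 0.683) = 40.2 m/s
Converting: 40.2 m/s × 1.944 = 78 knots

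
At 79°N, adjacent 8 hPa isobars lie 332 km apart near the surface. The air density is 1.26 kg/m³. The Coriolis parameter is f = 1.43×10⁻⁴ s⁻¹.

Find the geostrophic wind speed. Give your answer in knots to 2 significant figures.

26 knots

Pressure gradient: |∂P/∂n| = 800 Pa / 332000 m = 2.41×10⁻³ Pa/m
Geostrophic balance (pressure-gradient force = Coriolis force):
V_g = (1/(fρ)) |∂P/∂n| = 2.41×10⁻³ / (1.43×10⁻⁴ × 1.26) = 13.4 m/s
Converting: 13.4 m/s × 1.944 = 26 knots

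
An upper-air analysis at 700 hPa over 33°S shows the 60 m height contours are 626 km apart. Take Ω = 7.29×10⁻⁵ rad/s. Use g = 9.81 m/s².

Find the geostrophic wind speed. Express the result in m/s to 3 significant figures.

Coriolis parameter at 33°S:
f = 2Ω sin φ = 2 × 7.29×10⁻⁵ × sin 33° = 7.94×10⁻⁵ s⁻¹
Height gradient: |∂Z/∂n| = 60 m / 626000 m = 9.58×10⁻⁵
On a pressure surface, geostrophic balance gives V_g = (g/f)|∂Z/∂n|:
V_g = 9.81 × 9.58×10⁻⁵ / 7.94×10⁻⁵ = 11.8 m/s

11.8 m/s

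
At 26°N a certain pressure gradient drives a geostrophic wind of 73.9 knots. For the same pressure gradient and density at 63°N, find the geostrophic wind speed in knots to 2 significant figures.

36 knots

With the same pressure gradient and density, V_g ∝ 1/f ∝ 1/sin φ.
V₂ = V₁ · sin φ₁ / sin φ₂ = 73.9 × sin 26° / sin 63°
V₂ = 73.9 × 0.4384/0.8910 = 36 knots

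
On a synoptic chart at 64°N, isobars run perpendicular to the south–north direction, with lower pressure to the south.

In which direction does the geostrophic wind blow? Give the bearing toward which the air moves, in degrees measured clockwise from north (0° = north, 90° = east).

The pressure-gradient force points toward the south (bearing 180°).
Geostrophic balance: in the Northern Hemisphere the Coriolis force deflects motion to the right, so the geostrophic wind blows 90° to the right of the pressure-gradient force (low pressure on the left).
Rotating 180° by 90° clockwise gives 270° — the wind blows toward the west.

270°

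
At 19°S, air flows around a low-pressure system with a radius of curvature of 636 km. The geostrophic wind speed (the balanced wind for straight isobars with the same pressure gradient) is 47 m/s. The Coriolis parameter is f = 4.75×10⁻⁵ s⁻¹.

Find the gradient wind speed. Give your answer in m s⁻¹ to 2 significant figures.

Around a low, centrifugal force acts outward with Coriolis, so pressure-gradient force balances both:
(1/ρ)|∂P/∂n| = fV + V²/R  →  V² + fR·V − fR·V_g = 0
With fR = 4.75×10⁻⁵ × 636×10³ m = 30.2 m/s:
V = [−fR + √((fR)² + 4 fR V_g)]/2 = [−30.2 + √(30.2² + 4×30.2×47)]/2 = 25.5 m/s
Subgeostrophic (V < V_g = 47 m/s), as expected around a low.

25 m s⁻¹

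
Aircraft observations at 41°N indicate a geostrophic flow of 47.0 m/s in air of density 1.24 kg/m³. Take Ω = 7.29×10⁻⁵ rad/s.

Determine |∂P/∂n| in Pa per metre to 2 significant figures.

Coriolis parameter at 41°N:
f = 2Ω sin φ = 2 × 7.29×10⁻⁵ × sin 41° = 9.57×10⁻⁵ s⁻¹
Geostrophic balance rearranged: |∂P/∂n| = f ρ V_g
|∂P/∂n| = 9.57×10⁻⁵ × 1.24 × 47.0 = 5.57×10⁻³ Pa/m

5.6×10⁻³ Pa/m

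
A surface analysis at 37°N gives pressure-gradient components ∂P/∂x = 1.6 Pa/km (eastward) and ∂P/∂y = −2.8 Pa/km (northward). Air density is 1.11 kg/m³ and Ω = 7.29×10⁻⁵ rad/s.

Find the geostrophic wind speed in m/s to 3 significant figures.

Coriolis parameter at 37°N:
f = 2Ω sin φ = 2 × 7.29×10⁻⁵ × sin 37° = 8.77×10⁻⁵ s⁻¹
Component geostrophic relations (x east, y north):
u_g = −(1/(fρ)) ∂P/∂y,  v_g = (1/(fρ)) ∂P/∂x
u_g = −(−2.8×10⁻³)/(8.77×10⁻⁵ × 1.11) = 28.7 m/s;  v_g = (1.6×10⁻³)/(8.77×10⁻⁵ × 1.11) = 16.4 m/s
|V_g| = √(u_g² + v_g²) = 33.1 m/s

33.1 m/s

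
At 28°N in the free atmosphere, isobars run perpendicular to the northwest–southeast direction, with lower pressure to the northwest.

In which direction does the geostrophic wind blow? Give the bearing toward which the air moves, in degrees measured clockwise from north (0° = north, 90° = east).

The pressure-gradient force points toward the northwest (bearing 315°).
Geostrophic balance: in the Northern Hemisphere the Coriolis force deflects motion to the right, so the geostrophic wind blows 90° to the right of the pressure-gradient force (low pressure on the left).
Rotating 315° by 90° clockwise gives 045° — the wind blows toward the northeast.

045°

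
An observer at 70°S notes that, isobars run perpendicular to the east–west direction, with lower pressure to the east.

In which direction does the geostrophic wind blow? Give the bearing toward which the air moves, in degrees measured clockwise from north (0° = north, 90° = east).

000°

The pressure-gradient force points toward the east (bearing 090°).
Geostrophic balance: in the Southern Hemisphere the Coriolis force deflects motion to the left, so the geostrophic wind blows 90° to the left of the pressure-gradient force (low pressure on the right).
Rotating 090° by 90° counterclockwise gives 000° — the wind blows toward the north.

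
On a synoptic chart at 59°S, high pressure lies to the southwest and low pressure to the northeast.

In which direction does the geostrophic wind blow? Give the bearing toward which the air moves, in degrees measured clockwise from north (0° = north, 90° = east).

315°

The pressure-gradient force points toward the northeast (bearing 045°).
Geostrophic balance: in the Southern Hemisphere the Coriolis force deflects motion to the left, so the geostrophic wind blows 90° to the left of the pressure-gradient force (low pressure on the right).
Rotating 045° by 90° counterclockwise gives 315° — the wind blows toward the northwest.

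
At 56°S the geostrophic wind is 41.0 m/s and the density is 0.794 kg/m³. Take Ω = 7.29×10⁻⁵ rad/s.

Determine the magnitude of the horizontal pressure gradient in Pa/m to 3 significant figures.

Coriolis parameter at 56°S:
f = 2Ω sin φ = 2 × 7.29×10⁻⁵ × sin 56° = 1.21×10⁻⁴ s⁻¹
Geostrophic balance rearranged: |∂P/∂n| = f ρ V_g
|∂P/∂n| = 1.21×10⁻⁴ × 0.794 × 41.0 = 3.93×10⁻³ Pa/m

3.93×10⁻³ Pa/m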